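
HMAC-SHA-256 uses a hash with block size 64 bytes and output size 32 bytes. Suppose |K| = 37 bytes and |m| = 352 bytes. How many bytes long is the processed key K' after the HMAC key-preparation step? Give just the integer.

Key is 37 ≤ 64 bytes, zero-padded: |K'| = 64.

64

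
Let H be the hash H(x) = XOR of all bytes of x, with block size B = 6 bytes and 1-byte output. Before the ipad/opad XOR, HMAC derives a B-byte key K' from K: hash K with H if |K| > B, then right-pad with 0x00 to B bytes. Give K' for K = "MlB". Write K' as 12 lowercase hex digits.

Key "MlB" = 4d 6c 42 is 3 bytes ≤ B = 6; zero-pad to 6 bytes: K' = 4d 6c 42 00 00 00.

4d6c42000000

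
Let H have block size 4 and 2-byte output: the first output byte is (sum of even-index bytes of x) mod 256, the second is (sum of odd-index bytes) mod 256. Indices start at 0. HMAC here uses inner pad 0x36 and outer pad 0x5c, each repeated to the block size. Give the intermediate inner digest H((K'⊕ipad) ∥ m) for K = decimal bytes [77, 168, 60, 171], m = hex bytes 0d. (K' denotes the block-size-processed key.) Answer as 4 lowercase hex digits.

Key decimal bytes [77, 168, 60, 171] = 4d a8 3c ab is exactly B = 4 bytes: K' = 4d a8 3c ab.
K' ⊕ ipad = 7b 9e 0a 9d.
Inner input = 7b 9e 0a 9d ∥ 0d.
Inner hash: even-index sum = 146 mod 256 = 146; odd-index sum = 315 mod 256 = 59 → 92 3b.

923b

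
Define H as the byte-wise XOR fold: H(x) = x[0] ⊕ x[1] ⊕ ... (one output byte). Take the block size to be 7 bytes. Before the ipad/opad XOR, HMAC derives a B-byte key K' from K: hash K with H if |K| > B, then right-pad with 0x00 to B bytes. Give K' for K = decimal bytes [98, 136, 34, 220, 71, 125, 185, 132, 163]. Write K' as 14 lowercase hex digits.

b0000000000000

|K| = 9 > B = 7, so first hash the key.
H(K): XOR 62⊕88⊕22⊕dc⊕47⊕7d⊕b9⊕84⊕a3 = b0.
Zero-pad H(K) = b0 to 7 bytes: K' = b0 00 00 00 00 00 00.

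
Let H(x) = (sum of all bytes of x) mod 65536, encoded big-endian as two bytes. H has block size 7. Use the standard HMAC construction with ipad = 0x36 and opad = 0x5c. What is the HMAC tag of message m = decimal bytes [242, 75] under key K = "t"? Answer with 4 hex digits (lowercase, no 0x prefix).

0315

Key "t" = 74 is 1 byte ≤ B = 7; zero-pad to 7 bytes: K' = 74 00 00 00 00 00 00.
K' ⊕ ipad = 42 36 36 36 36 36 36.  K' ⊕ opad = 28 5c 5c 5c 5c 5c 5c.
Inner input = (K'⊕ipad) ∥ m = 42 36 36 36 36 36 36 ∥ f2 4b.
Inner hash: sum = 66+54+54+54+54+54+54+242+75 = 707 → 02 c3.
Outer input = (K'⊕opad) ∥ inner = 28 5c 5c 5c 5c 5c 5c ∥ 02 c3.
Outer hash (tag): sum = 40+92+92+92+92+92+92+2+195 = 789 → 03 15.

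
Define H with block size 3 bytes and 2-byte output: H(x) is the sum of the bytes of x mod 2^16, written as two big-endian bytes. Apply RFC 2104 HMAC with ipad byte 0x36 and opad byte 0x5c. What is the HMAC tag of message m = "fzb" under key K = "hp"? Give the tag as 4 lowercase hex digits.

00da

Key "hp" = 68 70 is 2 bytes ≤ B = 3; zero-pad to 3 bytes: K' = 68 70 00.
K' ⊕ ipad = 5e 46 36.  K' ⊕ opad = 34 2c 5c.
Inner input = (K'⊕ipad) ∥ m = 5e 46 36 ∥ 66 7a 62.
Inner hash: sum = 94+70+54+102+122+98 = 540 → 02 1c.
Outer input = (K'⊕opad) ∥ inner = 34 2c 5c ∥ 02 1c.
Outer hash (tag): sum = 52+44+92+2+28 = 218 → 00 da.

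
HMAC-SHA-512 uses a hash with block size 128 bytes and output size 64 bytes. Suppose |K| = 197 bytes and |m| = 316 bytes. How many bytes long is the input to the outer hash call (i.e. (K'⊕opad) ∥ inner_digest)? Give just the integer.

192

Key is 197 > 128 bytes, so it is hashed to 64 bytes then zero-padded to 128: |K'| = 128.
Outer input = (K'⊕opad) ∥ H(inner) → 128 + 64 = 192 bytes.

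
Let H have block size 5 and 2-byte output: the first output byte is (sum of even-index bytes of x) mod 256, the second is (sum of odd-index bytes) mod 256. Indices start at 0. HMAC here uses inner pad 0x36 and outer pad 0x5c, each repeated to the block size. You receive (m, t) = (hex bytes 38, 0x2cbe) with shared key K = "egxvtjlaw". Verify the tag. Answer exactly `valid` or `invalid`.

valid

Key "egxvtjlaw" = 65 67 78 76 74 6a 6c 61 77 is 9 bytes > B = 5, so hash it first: H(key) = 34 a8, then zero-pad to 5 bytes: K' = 34 a8 00 00 00.
K' ⊕ ipad = 02 9e 36 36 36; K' ⊕ opad = 68 f4 5c 5c 5c.
Inner hash: even-index sum = 110 mod 256 = 110; odd-index sum = 268 mod 256 = 12 → 6e 0c.
Outer hash (recomputed tag): even-index sum = 300 mod 256 = 44; odd-index sum = 446 mod 256 = 190 → 2c be.
Recomputed tag = 2cbe; claimed = 2cbe → match.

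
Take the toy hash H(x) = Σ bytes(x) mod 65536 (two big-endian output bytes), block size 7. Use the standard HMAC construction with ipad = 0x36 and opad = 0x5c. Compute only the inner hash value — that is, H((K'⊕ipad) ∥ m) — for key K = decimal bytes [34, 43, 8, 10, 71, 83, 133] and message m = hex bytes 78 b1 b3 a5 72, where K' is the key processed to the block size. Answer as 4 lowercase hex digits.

0527

Key decimal bytes [34, 43, 8, 10, 71, 83, 133] = 22 2b 08 0a 47 53 85 is exactly B = 7 bytes: K' = 22 2b 08 0a 47 53 85.
K' ⊕ ipad = 14 1d 3e 3c 71 65 b3.
Inner input = 14 1d 3e 3c 71 65 b3 ∥ 78 b1 b3 a5 72.
Inner hash: sum = 20+29+62+60+113+101+179+120+177+179+165+114 = 1319 → 05 27.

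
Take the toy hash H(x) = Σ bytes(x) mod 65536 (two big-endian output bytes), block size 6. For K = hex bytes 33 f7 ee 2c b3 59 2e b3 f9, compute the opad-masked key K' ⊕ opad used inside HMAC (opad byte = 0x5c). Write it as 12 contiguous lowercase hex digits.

59765c5c5c5c

Key hex bytes 33 f7 ee 2c b3 59 2e b3 f9 is 9 bytes > B = 6, so hash it first: H(key) = 05 2a, then zero-pad to 6 bytes: K' = 05 2a 00 00 00 00.
XOR each byte with 0x5c: 05⊕5c=59, 2a⊕5c=76, 00⊕5c=5c, 00⊕5c=5c, 00⊕5c=5c, 00⊕5c=5c.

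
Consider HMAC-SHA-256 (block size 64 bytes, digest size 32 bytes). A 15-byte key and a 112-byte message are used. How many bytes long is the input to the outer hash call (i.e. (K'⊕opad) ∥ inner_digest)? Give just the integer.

Key is 15 ≤ 64 bytes, zero-padded: |K'| = 64.
Outer input = (K'⊕opad) ∥ H(inner) → 64 + 32 = 96 bytes.

96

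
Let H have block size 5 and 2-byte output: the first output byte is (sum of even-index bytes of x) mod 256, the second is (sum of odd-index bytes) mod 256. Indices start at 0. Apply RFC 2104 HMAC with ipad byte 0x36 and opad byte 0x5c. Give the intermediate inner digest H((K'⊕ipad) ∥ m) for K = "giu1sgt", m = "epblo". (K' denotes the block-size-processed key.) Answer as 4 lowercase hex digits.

Key "giu1sgt" = 67 69 75 31 73 67 74 is 7 bytes > B = 5, so hash it first: H(key) = c3 01, then zero-pad to 5 bytes: K' = c3 01 00 00 00.
K' ⊕ ipad = f5 37 36 36 36.
Inner input = f5 37 36 36 36 ∥ 65 70 62 6c 6f.
Inner hash: even-index sum = 573 mod 256 = 61; odd-index sum = 419 mod 256 = 163 → 3d a3.

3da3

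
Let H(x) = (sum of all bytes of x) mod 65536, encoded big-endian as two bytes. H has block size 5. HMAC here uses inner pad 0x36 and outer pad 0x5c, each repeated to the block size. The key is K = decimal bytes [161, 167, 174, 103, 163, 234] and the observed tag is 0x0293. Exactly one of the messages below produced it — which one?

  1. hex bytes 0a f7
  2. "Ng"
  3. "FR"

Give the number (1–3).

Key decimal bytes [161, 167, 174, 103, 163, 234] = a1 a7 ae 67 a3 ea is 6 bytes > B = 5, so hash it first: H(key) = 03 ea, then zero-pad to 5 bytes: K' = 03 ea 00 00 00.
K' ⊕ ipad = 35 dc 36 36 36; K' ⊕ opad = 5f b6 5c 5c 5c.
m1: inner = H(35 dc 36 36 36 0a f7) = 02 b4; tag = H(5f b6 5c 5c 5c 02 b4) = 02df
m2: inner = H(35 dc 36 36 36 4e 67) = 02 68; tag = H(5f b6 5c 5c 5c 02 68) = 0293 ← matches
m3: inner = H(35 dc 36 36 36 46 52) = 02 4b; tag = H(5f b6 5c 5c 5c 02 4b) = 0276

2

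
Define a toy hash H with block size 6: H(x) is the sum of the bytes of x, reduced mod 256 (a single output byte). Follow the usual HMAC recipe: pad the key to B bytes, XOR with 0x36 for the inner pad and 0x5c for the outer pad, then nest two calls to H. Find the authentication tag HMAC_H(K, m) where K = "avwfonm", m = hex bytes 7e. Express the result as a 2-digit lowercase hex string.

Key "avwfonm" = 61 76 77 66 6f 6e 6d is 7 bytes > B = 6, so hash it first: H(key) = fe, then zero-pad to 6 bytes: K' = fe 00 00 00 00 00.
K' ⊕ ipad = c8 36 36 36 36 36.  K' ⊕ opad = a2 5c 5c 5c 5c 5c.
Inner input = (K'⊕ipad) ∥ m = c8 36 36 36 36 36 ∥ 7e.
Inner hash: sum = 200+54+54+54+54+54+126 = 596; mod 256 = 84 → 54.
Outer input = (K'⊕opad) ∥ inner = a2 5c 5c 5c 5c 5c ∥ 54.
Outer hash (tag): sum = 162+92+92+92+92+92+84 = 706; mod 256 = 194 → c2.

c2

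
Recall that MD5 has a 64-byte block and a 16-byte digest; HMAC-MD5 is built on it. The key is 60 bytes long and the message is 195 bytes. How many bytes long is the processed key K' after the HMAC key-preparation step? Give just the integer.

Key is 60 ≤ 64 bytes, zero-padded: |K'| = 64.

64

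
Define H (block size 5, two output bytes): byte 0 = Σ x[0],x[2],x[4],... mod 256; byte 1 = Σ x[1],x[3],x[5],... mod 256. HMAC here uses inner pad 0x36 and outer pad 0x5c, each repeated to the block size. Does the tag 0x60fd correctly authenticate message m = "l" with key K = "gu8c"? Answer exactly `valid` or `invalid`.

invalid

Key "gu8c" = 67 75 38 63 is 4 bytes ≤ B = 5; zero-pad to 5 bytes: K' = 67 75 38 63 00.
K' ⊕ ipad = 51 43 0e 55 36; K' ⊕ opad = 3b 29 64 3f 5c.
Inner hash: even-index sum = 149 mod 256 = 149; odd-index sum = 260 mod 256 = 4 → 95 04.
Outer hash (recomputed tag): even-index sum = 255 mod 256 = 255; odd-index sum = 253 mod 256 = 253 → ff fd.
Recomputed tag = fffd; claimed = 60fd → mismatch.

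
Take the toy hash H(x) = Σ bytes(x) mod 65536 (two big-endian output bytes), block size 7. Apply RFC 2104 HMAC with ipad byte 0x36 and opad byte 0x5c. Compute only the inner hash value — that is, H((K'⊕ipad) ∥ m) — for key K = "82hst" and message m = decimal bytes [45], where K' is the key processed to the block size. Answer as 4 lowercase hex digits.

0190

Key "82hst" = 38 32 68 73 74 is 5 bytes ≤ B = 7; zero-pad to 7 bytes: K' = 38 32 68 73 74 00 00.
K' ⊕ ipad = 0e 04 5e 45 42 36 36.
Inner input = 0e 04 5e 45 42 36 36 ∥ 2d.
Inner hash: sum = 14+4+94+69+66+54+54+45 = 400 → 01 90.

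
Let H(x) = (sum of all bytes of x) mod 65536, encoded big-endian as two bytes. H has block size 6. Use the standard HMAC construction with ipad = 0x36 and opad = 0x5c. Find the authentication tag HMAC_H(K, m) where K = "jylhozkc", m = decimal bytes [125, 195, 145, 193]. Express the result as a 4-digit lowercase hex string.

Key "jylhozkc" = 6a 79 6c 68 6f 7a 6b 63 is 8 bytes > B = 6, so hash it first: H(key) = 03 6e, then zero-pad to 6 bytes: K' = 03 6e 00 00 00 00.
K' ⊕ ipad = 35 58 36 36 36 36.  K' ⊕ opad = 5f 32 5c 5c 5c 5c.
Inner input = (K'⊕ipad) ∥ m = 35 58 36 36 36 36 ∥ 7d c3 91 c1.
Inner hash: sum = 53+88+54+54+54+54+125+195+145+193 = 1015 → 03 f7.
Outer input = (K'⊕opad) ∥ inner = 5f 32 5c 5c 5c 5c ∥ 03 f7.
Outer hash (tag): sum = 95+50+92+92+92+92+3+247 = 763 → 02 fb.

02fb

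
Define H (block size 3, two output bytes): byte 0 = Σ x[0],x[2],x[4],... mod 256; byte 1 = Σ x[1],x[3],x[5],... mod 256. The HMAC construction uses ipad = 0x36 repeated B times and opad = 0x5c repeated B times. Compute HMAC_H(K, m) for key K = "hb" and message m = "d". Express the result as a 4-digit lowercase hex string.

Key "hb" = 68 62 is 2 bytes ≤ B = 3; zero-pad to 3 bytes: K' = 68 62 00.
K' ⊕ ipad = 5e 54 36.  K' ⊕ opad = 34 3e 5c.
Inner input = (K'⊕ipad) ∥ m = 5e 54 36 ∥ 64.
Inner hash: even-index sum = 148 mod 256 = 148; odd-index sum = 184 mod 256 = 184 → 94 b8.
Outer input = (K'⊕opad) ∥ inner = 34 3e 5c ∥ 94 b8.
Outer hash (tag): even-index sum = 328 mod 256 = 72; odd-index sum = 210 mod 256 = 210 → 48 d2.

48d2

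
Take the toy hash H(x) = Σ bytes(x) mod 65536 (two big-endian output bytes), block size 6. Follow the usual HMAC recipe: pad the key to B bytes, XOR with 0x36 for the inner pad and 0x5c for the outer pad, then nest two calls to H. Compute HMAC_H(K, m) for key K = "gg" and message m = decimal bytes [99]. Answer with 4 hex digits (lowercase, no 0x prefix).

Key "gg" = 67 67 is 2 bytes ≤ B = 6; zero-pad to 6 bytes: K' = 67 67 00 00 00 00.
K' ⊕ ipad = 51 51 36 36 36 36.  K' ⊕ opad = 3b 3b 5c 5c 5c 5c.
Inner input = (K'⊕ipad) ∥ m = 51 51 36 36 36 36 ∥ 63.
Inner hash: sum = 81+81+54+54+54+54+99 = 477 → 01 dd.
Outer input = (K'⊕opad) ∥ inner = 3b 3b 5c 5c 5c 5c ∥ 01 dd.
Outer hash (tag): sum = 59+59+92+92+92+92+1+221 = 708 → 02 c4.

02c4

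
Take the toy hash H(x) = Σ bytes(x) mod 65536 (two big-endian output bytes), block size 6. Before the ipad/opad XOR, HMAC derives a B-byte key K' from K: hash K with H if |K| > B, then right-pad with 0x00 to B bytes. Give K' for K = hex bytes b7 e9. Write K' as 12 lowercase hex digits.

b7e900000000

Key hex bytes b7 e9 is 2 bytes ≤ B = 6; zero-pad to 6 bytes: K' = b7 e9 00 00 00 00.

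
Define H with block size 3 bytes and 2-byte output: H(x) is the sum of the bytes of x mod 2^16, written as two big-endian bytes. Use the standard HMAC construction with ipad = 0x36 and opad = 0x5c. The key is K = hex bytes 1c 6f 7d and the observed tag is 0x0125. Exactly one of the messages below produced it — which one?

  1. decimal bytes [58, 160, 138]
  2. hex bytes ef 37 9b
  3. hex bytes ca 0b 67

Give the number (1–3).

Key hex bytes 1c 6f 7d is exactly B = 3 bytes: K' = 1c 6f 7d.
K' ⊕ ipad = 2a 59 4b; K' ⊕ opad = 40 33 21.
m1: inner = H(2a 59 4b 3a a0 8a) = 02 32; tag = H(40 33 21 02 32) = 00c8
m2: inner = H(2a 59 4b ef 37 9b) = 02 8f; tag = H(40 33 21 02 8f) = 0125 ← matches
m3: inner = H(2a 59 4b ca 0b 67) = 02 0a; tag = H(40 33 21 02 0a) = 00a0

2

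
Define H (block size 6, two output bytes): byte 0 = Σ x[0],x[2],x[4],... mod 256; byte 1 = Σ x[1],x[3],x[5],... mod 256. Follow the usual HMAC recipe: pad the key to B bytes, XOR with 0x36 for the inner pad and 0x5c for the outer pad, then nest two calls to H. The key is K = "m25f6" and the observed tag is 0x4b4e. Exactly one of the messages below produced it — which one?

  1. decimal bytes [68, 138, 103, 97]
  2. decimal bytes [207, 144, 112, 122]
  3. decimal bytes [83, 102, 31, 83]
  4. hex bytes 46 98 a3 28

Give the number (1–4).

4

Key "m25f6" = 6d 32 35 66 36 is 5 bytes ≤ B = 6; zero-pad to 6 bytes: K' = 6d 32 35 66 36 00.
K' ⊕ ipad = 5b 04 03 50 00 36; K' ⊕ opad = 31 6e 69 3a 6a 5c.
m1: inner = H(5b 04 03 50 00 36 44 8a 67 61) = 09 75; tag = H(31 6e 69 3a 6a 5c 09 75) = 0d79
m2: inner = H(5b 04 03 50 00 36 cf 90 70 7a) = 9d 94; tag = H(31 6e 69 3a 6a 5c 9d 94) = a198
m3: inner = H(5b 04 03 50 00 36 53 66 1f 53) = d0 43; tag = H(31 6e 69 3a 6a 5c d0 43) = d447
m4: inner = H(5b 04 03 50 00 36 46 98 a3 28) = 47 4a; tag = H(31 6e 69 3a 6a 5c 47 4a) = 4b4e ← matches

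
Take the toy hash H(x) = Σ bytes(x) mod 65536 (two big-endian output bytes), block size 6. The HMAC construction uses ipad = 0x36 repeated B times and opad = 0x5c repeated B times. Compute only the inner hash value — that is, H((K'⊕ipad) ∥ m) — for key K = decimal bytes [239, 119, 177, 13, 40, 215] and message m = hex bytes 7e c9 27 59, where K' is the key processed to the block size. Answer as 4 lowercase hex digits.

04a2

Key decimal bytes [239, 119, 177, 13, 40, 215] = ef 77 b1 0d 28 d7 is exactly B = 6 bytes: K' = ef 77 b1 0d 28 d7.
K' ⊕ ipad = d9 41 87 3b 1e e1.
Inner input = d9 41 87 3b 1e e1 ∥ 7e c9 27 59.
Inner hash: sum = 217+65+135+59+30+225+126+201+39+89 = 1186 → 04 a2.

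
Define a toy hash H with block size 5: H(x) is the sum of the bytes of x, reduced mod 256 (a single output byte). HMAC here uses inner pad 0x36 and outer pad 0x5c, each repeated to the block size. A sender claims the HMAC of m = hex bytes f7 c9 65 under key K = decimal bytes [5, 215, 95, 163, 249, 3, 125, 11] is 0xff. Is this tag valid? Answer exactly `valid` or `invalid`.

Key decimal bytes [5, 215, 95, 163, 249, 3, 125, 11] = 05 d7 5f a3 f9 03 7d 0b is 8 bytes > B = 5, so hash it first: H(key) = 62, then zero-pad to 5 bytes: K' = 62 00 00 00 00.
K' ⊕ ipad = 54 36 36 36 36; K' ⊕ opad = 3e 5c 5c 5c 5c.
Inner hash: sum = 84+54+54+54+54+247+201+101 = 849; mod 256 = 81 → 51.
Outer hash (recomputed tag): sum = 62+92+92+92+92+81 = 511; mod 256 = 255 → ff.
Recomputed tag = ff; claimed = ff → match.

valid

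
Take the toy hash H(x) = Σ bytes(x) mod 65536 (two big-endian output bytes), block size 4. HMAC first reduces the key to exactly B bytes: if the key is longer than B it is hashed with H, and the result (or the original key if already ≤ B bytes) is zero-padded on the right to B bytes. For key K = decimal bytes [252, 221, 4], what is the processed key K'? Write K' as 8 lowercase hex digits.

fcdd0400

Key decimal bytes [252, 221, 4] = fc dd 04 is 3 bytes ≤ B = 4; zero-pad to 4 bytes: K' = fc dd 04 00.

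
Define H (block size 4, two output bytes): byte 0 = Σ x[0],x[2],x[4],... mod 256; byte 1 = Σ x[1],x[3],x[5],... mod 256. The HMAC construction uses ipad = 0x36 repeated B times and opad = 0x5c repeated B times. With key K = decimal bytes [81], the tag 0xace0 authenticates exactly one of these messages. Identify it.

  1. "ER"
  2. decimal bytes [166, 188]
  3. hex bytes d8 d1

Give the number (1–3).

2

Key decimal bytes [81] = 51 is 1 byte ≤ B = 4; zero-pad to 4 bytes: K' = 51 00 00 00.
K' ⊕ ipad = 67 36 36 36; K' ⊕ opad = 0d 5c 5c 5c.
m1: inner = H(67 36 36 36 45 52) = e2 be; tag = H(0d 5c 5c 5c e2 be) = 4b76
m2: inner = H(67 36 36 36 a6 bc) = 43 28; tag = H(0d 5c 5c 5c 43 28) = ace0 ← matches
m3: inner = H(67 36 36 36 d8 d1) = 75 3d; tag = H(0d 5c 5c 5c 75 3d) = def5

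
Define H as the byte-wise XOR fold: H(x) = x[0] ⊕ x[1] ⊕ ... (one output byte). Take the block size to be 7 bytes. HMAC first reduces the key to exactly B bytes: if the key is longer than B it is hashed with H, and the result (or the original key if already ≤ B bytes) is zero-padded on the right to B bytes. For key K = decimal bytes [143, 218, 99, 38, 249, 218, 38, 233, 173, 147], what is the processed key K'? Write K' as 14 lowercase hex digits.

|K| = 10 > B = 7, so first hash the key.
H(K): XOR 8f⊕da⊕63⊕26⊕f9⊕da⊕26⊕e9⊕ad⊕93 = c2.
Zero-pad H(K) = c2 to 7 bytes: K' = c2 00 00 00 00 00 00.

c2000000000000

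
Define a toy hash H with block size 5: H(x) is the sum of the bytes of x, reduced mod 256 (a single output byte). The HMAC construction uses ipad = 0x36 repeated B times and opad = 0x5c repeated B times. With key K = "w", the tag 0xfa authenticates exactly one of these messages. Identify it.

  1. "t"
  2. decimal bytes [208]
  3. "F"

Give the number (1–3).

3

Key "w" = 77 is 1 byte ≤ B = 5; zero-pad to 5 bytes: K' = 77 00 00 00 00.
K' ⊕ ipad = 41 36 36 36 36; K' ⊕ opad = 2b 5c 5c 5c 5c.
m1: inner = H(41 36 36 36 36 74) = 8d; tag = H(2b 5c 5c 5c 5c 8d) = 28
m2: inner = H(41 36 36 36 36 d0) = e9; tag = H(2b 5c 5c 5c 5c e9) = 84
m3: inner = H(41 36 36 36 36 46) = 5f; tag = H(2b 5c 5c 5c 5c 5f) = fa ← matches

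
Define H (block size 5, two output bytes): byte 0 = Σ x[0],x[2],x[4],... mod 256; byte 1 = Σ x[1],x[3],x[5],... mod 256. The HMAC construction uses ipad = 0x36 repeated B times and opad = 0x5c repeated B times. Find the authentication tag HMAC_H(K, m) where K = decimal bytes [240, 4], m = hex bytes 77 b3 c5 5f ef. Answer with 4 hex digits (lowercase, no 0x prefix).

f7f8

Key decimal bytes [240, 4] = f0 04 is 2 bytes ≤ B = 5; zero-pad to 5 bytes: K' = f0 04 00 00 00.
K' ⊕ ipad = c6 32 36 36 36.  K' ⊕ opad = ac 58 5c 5c 5c.
Inner input = (K'⊕ipad) ∥ m = c6 32 36 36 36 ∥ 77 b3 c5 5f ef.
Inner hash: even-index sum = 580 mod 256 = 68; odd-index sum = 659 mod 256 = 147 → 44 93.
Outer input = (K'⊕opad) ∥ inner = ac 58 5c 5c 5c ∥ 44 93.
Outer hash (tag): even-index sum = 503 mod 256 = 247; odd-index sum = 248 mod 256 = 248 → f7 f8.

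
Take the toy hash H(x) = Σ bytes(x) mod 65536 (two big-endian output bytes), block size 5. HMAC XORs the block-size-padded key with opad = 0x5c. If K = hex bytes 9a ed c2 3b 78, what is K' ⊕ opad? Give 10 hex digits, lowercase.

Key hex bytes 9a ed c2 3b 78 is exactly B = 5 bytes: K' = 9a ed c2 3b 78.
XOR each byte with 0x5c: 9a⊕5c=c6, ed⊕5c=b1, c2⊕5c=9e, 3b⊕5c=67, 78⊕5c=24.

c6b19e6724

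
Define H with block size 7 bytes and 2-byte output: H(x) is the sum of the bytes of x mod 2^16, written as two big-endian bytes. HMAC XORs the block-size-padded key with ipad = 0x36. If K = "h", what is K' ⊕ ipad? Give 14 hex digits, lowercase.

Key "h" = 68 is 1 byte ≤ B = 7; zero-pad to 7 bytes: K' = 68 00 00 00 00 00 00.
XOR each byte with 0x36: 68⊕36=5e, 00⊕36=36, 00⊕36=36, 00⊕36=36, 00⊕36=36, 00⊕36=36, 00⊕36=36.

5e363636363636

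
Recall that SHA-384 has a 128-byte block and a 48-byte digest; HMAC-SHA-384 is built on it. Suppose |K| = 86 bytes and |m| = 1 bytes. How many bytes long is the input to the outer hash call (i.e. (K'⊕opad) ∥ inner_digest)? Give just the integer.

176

Key is 86 ≤ 128 bytes, zero-padded: |K'| = 128.
Outer input = (K'⊕opad) ∥ H(inner) → 128 + 48 = 176 bytes.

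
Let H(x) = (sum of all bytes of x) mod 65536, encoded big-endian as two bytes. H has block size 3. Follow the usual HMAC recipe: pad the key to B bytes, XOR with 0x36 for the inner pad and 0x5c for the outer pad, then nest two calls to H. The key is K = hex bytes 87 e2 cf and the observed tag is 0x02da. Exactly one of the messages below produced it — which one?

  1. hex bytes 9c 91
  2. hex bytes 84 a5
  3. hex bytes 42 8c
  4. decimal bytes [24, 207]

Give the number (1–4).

Key hex bytes 87 e2 cf is exactly B = 3 bytes: K' = 87 e2 cf.
K' ⊕ ipad = b1 d4 f9; K' ⊕ opad = db be 93.
m1: inner = H(b1 d4 f9 9c 91) = 03 ab; tag = H(db be 93 03 ab) = 02da ← matches
m2: inner = H(b1 d4 f9 84 a5) = 03 a7; tag = H(db be 93 03 a7) = 02d6
m3: inner = H(b1 d4 f9 42 8c) = 03 4c; tag = H(db be 93 03 4c) = 027b
m4: inner = H(b1 d4 f9 18 cf) = 03 65; tag = H(db be 93 03 65) = 0294

1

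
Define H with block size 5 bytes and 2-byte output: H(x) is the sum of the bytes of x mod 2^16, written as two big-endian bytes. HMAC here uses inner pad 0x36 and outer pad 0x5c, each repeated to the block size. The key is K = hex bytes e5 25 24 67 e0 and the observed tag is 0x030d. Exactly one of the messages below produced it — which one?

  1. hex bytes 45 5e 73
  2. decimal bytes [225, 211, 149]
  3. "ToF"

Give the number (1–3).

2

Key hex bytes e5 25 24 67 e0 is exactly B = 5 bytes: K' = e5 25 24 67 e0.
K' ⊕ ipad = d3 13 12 51 d6; K' ⊕ opad = b9 79 78 3b bc.
m1: inner = H(d3 13 12 51 d6 45 5e 73) = 03 35; tag = H(b9 79 78 3b bc 03 35) = 02d9
m2: inner = H(d3 13 12 51 d6 e1 d3 95) = 04 68; tag = H(b9 79 78 3b bc 04 68) = 030d ← matches
m3: inner = H(d3 13 12 51 d6 54 6f 46) = 03 28; tag = H(b9 79 78 3b bc 03 28) = 02cc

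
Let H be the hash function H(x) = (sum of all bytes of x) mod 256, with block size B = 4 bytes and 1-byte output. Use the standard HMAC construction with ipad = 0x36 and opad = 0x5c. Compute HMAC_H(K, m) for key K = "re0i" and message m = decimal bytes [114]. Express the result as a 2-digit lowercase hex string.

76

Key "re0i" = 72 65 30 69 is exactly B = 4 bytes: K' = 72 65 30 69.
K' ⊕ ipad = 44 53 06 5f.  K' ⊕ opad = 2e 39 6c 35.
Inner input = (K'⊕ipad) ∥ m = 44 53 06 5f ∥ 72.
Inner hash: sum = 68+83+6+95+114 = 366; mod 256 = 110 → 6e.
Outer input = (K'⊕opad) ∥ inner = 2e 39 6c 35 ∥ 6e.
Outer hash (tag): sum = 46+57+108+53+110 = 374; mod 256 = 118 → 76.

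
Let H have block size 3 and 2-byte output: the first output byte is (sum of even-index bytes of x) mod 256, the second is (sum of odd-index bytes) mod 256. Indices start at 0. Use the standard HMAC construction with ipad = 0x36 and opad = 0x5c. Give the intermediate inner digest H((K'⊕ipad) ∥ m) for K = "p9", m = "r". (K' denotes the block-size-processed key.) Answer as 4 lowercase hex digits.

7c81

Key "p9" = 70 39 is 2 bytes ≤ B = 3; zero-pad to 3 bytes: K' = 70 39 00.
K' ⊕ ipad = 46 0f 36.
Inner input = 46 0f 36 ∥ 72.
Inner hash: even-index sum = 124 mod 256 = 124; odd-index sum = 129 mod 256 = 129 → 7c 81.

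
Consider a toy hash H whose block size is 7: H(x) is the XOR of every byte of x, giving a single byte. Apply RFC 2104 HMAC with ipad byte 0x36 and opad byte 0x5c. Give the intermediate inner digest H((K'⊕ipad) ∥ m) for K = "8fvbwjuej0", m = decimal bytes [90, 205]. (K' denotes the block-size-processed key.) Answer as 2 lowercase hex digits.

bc

Key "8fvbwjuej0" = 38 66 76 62 77 6a 75 65 6a 30 is 10 bytes > B = 7, so hash it first: H(key) = 1d, then zero-pad to 7 bytes: K' = 1d 00 00 00 00 00 00.
K' ⊕ ipad = 2b 36 36 36 36 36 36.
Inner input = 2b 36 36 36 36 36 36 ∥ 5a cd.
Inner hash: XOR 2b⊕36⊕36⊕36⊕36⊕36⊕36⊕5a⊕cd = bc.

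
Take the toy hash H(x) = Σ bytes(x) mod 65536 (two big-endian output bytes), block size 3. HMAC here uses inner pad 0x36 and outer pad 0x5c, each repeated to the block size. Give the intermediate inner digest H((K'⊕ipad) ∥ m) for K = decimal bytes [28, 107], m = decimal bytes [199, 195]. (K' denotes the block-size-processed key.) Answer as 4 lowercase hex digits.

Key decimal bytes [28, 107] = 1c 6b is 2 bytes ≤ B = 3; zero-pad to 3 bytes: K' = 1c 6b 00.
K' ⊕ ipad = 2a 5d 36.
Inner input = 2a 5d 36 ∥ c7 c3.
Inner hash: sum = 42+93+54+199+195 = 583 → 02 47.

0247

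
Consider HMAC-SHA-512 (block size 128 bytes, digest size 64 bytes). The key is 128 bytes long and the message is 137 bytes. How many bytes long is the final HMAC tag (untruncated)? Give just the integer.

64

The tag is one SHA-512 digest: 64 bytes.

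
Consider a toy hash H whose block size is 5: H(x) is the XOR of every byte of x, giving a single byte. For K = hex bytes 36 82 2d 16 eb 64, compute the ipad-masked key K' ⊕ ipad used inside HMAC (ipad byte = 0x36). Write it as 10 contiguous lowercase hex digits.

Key hex bytes 36 82 2d 16 eb 64 is 6 bytes > B = 5, so hash it first: H(key) = 00, then zero-pad to 5 bytes: K' = 00 00 00 00 00.
XOR each byte with 0x36: 00⊕36=36, 00⊕36=36, 00⊕36=36, 00⊕36=36, 00⊕36=36.

3636363636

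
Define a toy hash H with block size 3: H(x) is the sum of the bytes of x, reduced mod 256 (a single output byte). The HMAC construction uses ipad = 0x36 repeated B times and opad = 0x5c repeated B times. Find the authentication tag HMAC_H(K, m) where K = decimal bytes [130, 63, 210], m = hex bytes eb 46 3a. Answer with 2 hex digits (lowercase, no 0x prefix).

Key decimal bytes [130, 63, 210] = 82 3f d2 is exactly B = 3 bytes: K' = 82 3f d2.
K' ⊕ ipad = b4 09 e4.  K' ⊕ opad = de 63 8e.
Inner input = (K'⊕ipad) ∥ m = b4 09 e4 ∥ eb 46 3a.
Inner hash: sum = 180+9+228+235+70+58 = 780; mod 256 = 12 → 0c.
Outer input = (K'⊕opad) ∥ inner = de 63 8e ∥ 0c.
Outer hash (tag): sum = 222+99+142+12 = 475; mod 256 = 219 → db.

db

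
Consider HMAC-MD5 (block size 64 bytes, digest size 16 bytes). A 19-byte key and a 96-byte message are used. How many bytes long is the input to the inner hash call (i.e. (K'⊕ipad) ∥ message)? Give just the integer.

Key is 19 ≤ 64 bytes, zero-padded: |K'| = 64.
Inner input = (K'⊕ipad) ∥ m → 64 + 96 = 160 bytes.

160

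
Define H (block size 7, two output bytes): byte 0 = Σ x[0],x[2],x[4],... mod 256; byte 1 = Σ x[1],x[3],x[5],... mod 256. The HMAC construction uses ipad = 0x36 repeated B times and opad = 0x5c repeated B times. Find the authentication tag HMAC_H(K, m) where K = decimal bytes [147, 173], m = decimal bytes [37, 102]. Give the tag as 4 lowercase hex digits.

Key decimal bytes [147, 173] = 93 ad is 2 bytes ≤ B = 7; zero-pad to 7 bytes: K' = 93 ad 00 00 00 00 00.
K' ⊕ ipad = a5 9b 36 36 36 36 36.  K' ⊕ opad = cf f1 5c 5c 5c 5c 5c.
Inner input = (K'⊕ipad) ∥ m = a5 9b 36 36 36 36 36 ∥ 25 66.
Inner hash: even-index sum = 429 mod 256 = 173; odd-index sum = 300 mod 256 = 44 → ad 2c.
Outer input = (K'⊕opad) ∥ inner = cf f1 5c 5c 5c 5c 5c ∥ ad 2c.
Outer hash (tag): even-index sum = 527 mod 256 = 15; odd-index sum = 598 mod 256 = 86 → 0f 56.

0f56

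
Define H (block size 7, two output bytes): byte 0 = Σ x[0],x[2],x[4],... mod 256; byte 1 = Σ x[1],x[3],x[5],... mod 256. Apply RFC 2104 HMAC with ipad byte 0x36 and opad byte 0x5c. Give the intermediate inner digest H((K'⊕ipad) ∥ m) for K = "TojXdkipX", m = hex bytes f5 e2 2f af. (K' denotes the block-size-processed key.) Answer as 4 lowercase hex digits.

0824

Key "TojXdkipX" = 54 6f 6a 58 64 6b 69 70 58 is 9 bytes > B = 7, so hash it first: H(key) = e3 a2, then zero-pad to 7 bytes: K' = e3 a2 00 00 00 00 00.
K' ⊕ ipad = d5 94 36 36 36 36 36.
Inner input = d5 94 36 36 36 36 36 ∥ f5 e2 2f af.
Inner hash: even-index sum = 776 mod 256 = 8; odd-index sum = 548 mod 256 = 36 → 08 24.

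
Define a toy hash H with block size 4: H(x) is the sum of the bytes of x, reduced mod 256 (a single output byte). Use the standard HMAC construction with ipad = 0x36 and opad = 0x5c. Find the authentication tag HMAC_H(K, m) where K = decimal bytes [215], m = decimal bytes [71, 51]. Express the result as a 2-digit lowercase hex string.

9c

Key decimal bytes [215] = d7 is 1 byte ≤ B = 4; zero-pad to 4 bytes: K' = d7 00 00 00.
K' ⊕ ipad = e1 36 36 36.  K' ⊕ opad = 8b 5c 5c 5c.
Inner input = (K'⊕ipad) ∥ m = e1 36 36 36 ∥ 47 33.
Inner hash: sum = 225+54+54+54+71+51 = 509; mod 256 = 253 → fd.
Outer input = (K'⊕opad) ∥ inner = 8b 5c 5c 5c ∥ fd.
Outer hash (tag): sum = 139+92+92+92+253 = 668; mod 256 = 156 → 9c.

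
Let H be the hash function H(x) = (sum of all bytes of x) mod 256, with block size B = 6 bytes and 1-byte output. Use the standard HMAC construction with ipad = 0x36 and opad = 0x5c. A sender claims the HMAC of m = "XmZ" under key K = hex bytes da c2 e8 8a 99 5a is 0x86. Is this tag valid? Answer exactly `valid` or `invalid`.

invalid

Key hex bytes da c2 e8 8a 99 5a is exactly B = 6 bytes: K' = da c2 e8 8a 99 5a.
K' ⊕ ipad = ec f4 de bc af 6c; K' ⊕ opad = 86 9e b4 d6 c5 06.
Inner hash: sum = 236+244+222+188+175+108+88+109+90 = 1460; mod 256 = 180 → b4.
Outer hash (recomputed tag): sum = 134+158+180+214+197+6+180 = 1069; mod 256 = 45 → 2d.
Recomputed tag = 2d; claimed = 86 → mismatch.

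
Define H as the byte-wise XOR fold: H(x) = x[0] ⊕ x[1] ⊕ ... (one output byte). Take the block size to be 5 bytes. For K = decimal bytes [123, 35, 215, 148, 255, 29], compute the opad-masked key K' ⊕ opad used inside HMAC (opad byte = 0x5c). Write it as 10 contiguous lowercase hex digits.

Key decimal bytes [123, 35, 215, 148, 255, 29] = 7b 23 d7 94 ff 1d is 6 bytes > B = 5, so hash it first: H(key) = f9, then zero-pad to 5 bytes: K' = f9 00 00 00 00.
XOR each byte with 0x5c: f9⊕5c=a5, 00⊕5c=5c, 00⊕5c=5c, 00⊕5c=5c, 00⊕5c=5c.

a55c5c5c5c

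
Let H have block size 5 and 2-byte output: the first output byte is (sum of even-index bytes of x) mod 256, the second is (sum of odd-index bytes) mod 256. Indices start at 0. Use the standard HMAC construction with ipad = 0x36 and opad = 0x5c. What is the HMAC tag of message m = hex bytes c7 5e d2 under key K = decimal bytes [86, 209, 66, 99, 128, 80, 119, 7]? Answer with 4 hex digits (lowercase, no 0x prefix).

17b6

Key decimal bytes [86, 209, 66, 99, 128, 80, 119, 7] = 56 d1 42 63 80 50 77 07 is 8 bytes > B = 5, so hash it first: H(key) = 8f 8b, then zero-pad to 5 bytes: K' = 8f 8b 00 00 00.
K' ⊕ ipad = b9 bd 36 36 36.  K' ⊕ opad = d3 d7 5c 5c 5c.
Inner input = (K'⊕ipad) ∥ m = b9 bd 36 36 36 ∥ c7 5e d2.
Inner hash: even-index sum = 387 mod 256 = 131; odd-index sum = 652 mod 256 = 140 → 83 8c.
Outer input = (K'⊕opad) ∥ inner = d3 d7 5c 5c 5c ∥ 83 8c.
Outer hash (tag): even-index sum = 535 mod 256 = 23; odd-index sum = 438 mod 256 = 182 → 17 b6.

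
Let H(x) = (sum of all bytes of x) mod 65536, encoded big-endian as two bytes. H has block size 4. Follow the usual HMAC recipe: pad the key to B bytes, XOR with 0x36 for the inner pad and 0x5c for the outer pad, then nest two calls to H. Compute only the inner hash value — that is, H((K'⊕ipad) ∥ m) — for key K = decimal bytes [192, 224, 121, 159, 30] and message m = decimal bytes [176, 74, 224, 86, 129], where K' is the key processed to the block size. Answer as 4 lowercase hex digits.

Key decimal bytes [192, 224, 121, 159, 30] = c0 e0 79 9f 1e is 5 bytes > B = 4, so hash it first: H(key) = 02 d6, then zero-pad to 4 bytes: K' = 02 d6 00 00.
K' ⊕ ipad = 34 e0 36 36.
Inner input = 34 e0 36 36 ∥ b0 4a e0 56 81.
Inner hash: sum = 52+224+54+54+176+74+224+86+129 = 1073 → 04 31.

0431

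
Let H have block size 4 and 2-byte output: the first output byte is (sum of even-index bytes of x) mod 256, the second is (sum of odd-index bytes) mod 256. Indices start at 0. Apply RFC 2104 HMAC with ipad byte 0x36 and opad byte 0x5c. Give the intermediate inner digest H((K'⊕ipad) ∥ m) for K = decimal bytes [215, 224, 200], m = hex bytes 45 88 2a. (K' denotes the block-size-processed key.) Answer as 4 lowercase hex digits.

4e94

Key decimal bytes [215, 224, 200] = d7 e0 c8 is 3 bytes ≤ B = 4; zero-pad to 4 bytes: K' = d7 e0 c8 00.
K' ⊕ ipad = e1 d6 fe 36.
Inner input = e1 d6 fe 36 ∥ 45 88 2a.
Inner hash: even-index sum = 590 mod 256 = 78; odd-index sum = 404 mod 256 = 148 → 4e 94.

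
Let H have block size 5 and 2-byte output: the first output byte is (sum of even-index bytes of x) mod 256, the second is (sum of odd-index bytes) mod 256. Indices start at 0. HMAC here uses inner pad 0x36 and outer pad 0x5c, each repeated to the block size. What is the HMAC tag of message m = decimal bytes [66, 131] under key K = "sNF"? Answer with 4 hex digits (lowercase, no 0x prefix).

95dc

Key "sNF" = 73 4e 46 is 3 bytes ≤ B = 5; zero-pad to 5 bytes: K' = 73 4e 46 00 00.
K' ⊕ ipad = 45 78 70 36 36.  K' ⊕ opad = 2f 12 1a 5c 5c.
Inner input = (K'⊕ipad) ∥ m = 45 78 70 36 36 ∥ 42 83.
Inner hash: even-index sum = 366 mod 256 = 110; odd-index sum = 240 mod 256 = 240 → 6e f0.
Outer input = (K'⊕opad) ∥ inner = 2f 12 1a 5c 5c ∥ 6e f0.
Outer hash (tag): even-index sum = 405 mod 256 = 149; odd-index sum = 220 mod 256 = 220 → 95 dc.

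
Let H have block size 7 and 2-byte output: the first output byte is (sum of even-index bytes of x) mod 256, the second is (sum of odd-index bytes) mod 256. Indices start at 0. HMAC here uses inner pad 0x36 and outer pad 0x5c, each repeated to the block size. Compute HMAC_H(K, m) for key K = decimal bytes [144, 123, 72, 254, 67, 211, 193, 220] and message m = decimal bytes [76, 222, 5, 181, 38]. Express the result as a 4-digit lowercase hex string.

Key decimal bytes [144, 123, 72, 254, 67, 211, 193, 220] = 90 7b 48 fe 43 d3 c1 dc is 8 bytes > B = 7, so hash it first: H(key) = dc 28, then zero-pad to 7 bytes: K' = dc 28 00 00 00 00 00.
K' ⊕ ipad = ea 1e 36 36 36 36 36.  K' ⊕ opad = 80 74 5c 5c 5c 5c 5c.
Inner input = (K'⊕ipad) ∥ m = ea 1e 36 36 36 36 36 ∥ 4c de 05 b5 26.
Inner hash: even-index sum = 799 mod 256 = 31; odd-index sum = 257 mod 256 = 1 → 1f 01.
Outer input = (K'⊕opad) ∥ inner = 80 74 5c 5c 5c 5c 5c ∥ 1f 01.
Outer hash (tag): even-index sum = 405 mod 256 = 149; odd-index sum = 331 mod 256 = 75 → 95 4b.

954b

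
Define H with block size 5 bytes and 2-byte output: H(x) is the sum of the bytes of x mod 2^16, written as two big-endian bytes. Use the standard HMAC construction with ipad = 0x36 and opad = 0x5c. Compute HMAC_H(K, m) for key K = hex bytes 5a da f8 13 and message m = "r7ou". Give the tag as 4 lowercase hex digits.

Key hex bytes 5a da f8 13 is 4 bytes ≤ B = 5; zero-pad to 5 bytes: K' = 5a da f8 13 00.
K' ⊕ ipad = 6c ec ce 25 36.  K' ⊕ opad = 06 86 a4 4f 5c.
Inner input = (K'⊕ipad) ∥ m = 6c ec ce 25 36 ∥ 72 37 6f 75.
Inner hash: sum = 108+236+206+37+54+114+55+111+117 = 1038 → 04 0e.
Outer input = (K'⊕opad) ∥ inner = 06 86 a4 4f 5c ∥ 04 0e.
Outer hash (tag): sum = 6+134+164+79+92+4+14 = 493 → 01 ed.

01ed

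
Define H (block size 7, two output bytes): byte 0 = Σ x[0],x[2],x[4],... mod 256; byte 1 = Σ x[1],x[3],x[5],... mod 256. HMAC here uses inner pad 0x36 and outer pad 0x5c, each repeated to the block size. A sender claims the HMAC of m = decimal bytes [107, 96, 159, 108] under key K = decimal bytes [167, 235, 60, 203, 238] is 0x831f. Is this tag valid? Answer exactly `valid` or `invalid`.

valid

Key decimal bytes [167, 235, 60, 203, 238] = a7 eb 3c cb ee is 5 bytes ≤ B = 7; zero-pad to 7 bytes: K' = a7 eb 3c cb ee 00 00.
K' ⊕ ipad = 91 dd 0a fd d8 36 36; K' ⊕ opad = fb b7 60 97 b2 5c 5c.
Inner hash: even-index sum = 629 mod 256 = 117; odd-index sum = 794 mod 256 = 26 → 75 1a.
Outer hash (recomputed tag): even-index sum = 643 mod 256 = 131; odd-index sum = 543 mod 256 = 31 → 83 1f.
Recomputed tag = 831f; claimed = 831f → match.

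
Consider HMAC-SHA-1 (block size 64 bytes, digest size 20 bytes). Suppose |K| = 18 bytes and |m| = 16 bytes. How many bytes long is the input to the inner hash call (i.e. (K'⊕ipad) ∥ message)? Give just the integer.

80

Key is 18 ≤ 64 bytes, zero-padded: |K'| = 64.
Inner input = (K'⊕ipad) ∥ m → 64 + 16 = 80 bytes.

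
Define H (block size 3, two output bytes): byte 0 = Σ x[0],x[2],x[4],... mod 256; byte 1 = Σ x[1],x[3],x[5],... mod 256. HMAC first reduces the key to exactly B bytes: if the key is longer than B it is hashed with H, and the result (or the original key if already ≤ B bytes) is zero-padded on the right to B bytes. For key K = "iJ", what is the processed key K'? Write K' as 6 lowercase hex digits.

Key "iJ" = 69 4a is 2 bytes ≤ B = 3; zero-pad to 3 bytes: K' = 69 4a 00.

694a00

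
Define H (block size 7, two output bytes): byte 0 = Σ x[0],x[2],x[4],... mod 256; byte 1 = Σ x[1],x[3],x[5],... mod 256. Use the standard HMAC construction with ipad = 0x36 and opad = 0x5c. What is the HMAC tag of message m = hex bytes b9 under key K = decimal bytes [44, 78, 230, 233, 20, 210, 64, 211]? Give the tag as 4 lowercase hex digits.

5d2a

Key decimal bytes [44, 78, 230, 233, 20, 210, 64, 211] = 2c 4e e6 e9 14 d2 40 d3 is 8 bytes > B = 7, so hash it first: H(key) = 66 dc, then zero-pad to 7 bytes: K' = 66 dc 00 00 00 00 00.
K' ⊕ ipad = 50 ea 36 36 36 36 36.  K' ⊕ opad = 3a 80 5c 5c 5c 5c 5c.
Inner input = (K'⊕ipad) ∥ m = 50 ea 36 36 36 36 36 ∥ b9.
Inner hash: even-index sum = 242 mod 256 = 242; odd-index sum = 527 mod 256 = 15 → f2 0f.
Outer input = (K'⊕opad) ∥ inner = 3a 80 5c 5c 5c 5c 5c ∥ f2 0f.
Outer hash (tag): even-index sum = 349 mod 256 = 93; odd-index sum = 554 mod 256 = 42 → 5d 2a.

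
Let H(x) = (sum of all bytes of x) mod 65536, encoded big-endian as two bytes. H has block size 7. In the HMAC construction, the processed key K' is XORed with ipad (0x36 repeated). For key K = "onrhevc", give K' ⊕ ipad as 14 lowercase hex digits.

5958445e534055

Key "onrhevc" = 6f 6e 72 68 65 76 63 is exactly B = 7 bytes: K' = 6f 6e 72 68 65 76 63.
XOR each byte with 0x36: 6f⊕36=59, 6e⊕36=58, 72⊕36=44, 68⊕36=5e, 65⊕36=53, 76⊕36=40, 63⊕36=55.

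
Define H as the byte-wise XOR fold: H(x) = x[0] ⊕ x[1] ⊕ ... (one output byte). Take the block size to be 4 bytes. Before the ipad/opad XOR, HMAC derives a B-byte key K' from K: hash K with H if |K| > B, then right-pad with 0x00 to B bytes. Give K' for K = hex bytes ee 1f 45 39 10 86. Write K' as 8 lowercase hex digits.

1b000000

|K| = 6 > B = 4, so first hash the key.
H(K): XOR ee⊕1f⊕45⊕39⊕10⊕86 = 1b.
Zero-pad H(K) = 1b to 4 bytes: K' = 1b 00 00 00.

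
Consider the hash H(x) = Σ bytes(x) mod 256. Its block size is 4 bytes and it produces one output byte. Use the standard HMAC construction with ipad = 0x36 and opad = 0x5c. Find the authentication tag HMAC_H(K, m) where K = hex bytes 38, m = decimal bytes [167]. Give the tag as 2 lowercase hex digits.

cf

Key hex bytes 38 is 1 byte ≤ B = 4; zero-pad to 4 bytes: K' = 38 00 00 00.
K' ⊕ ipad = 0e 36 36 36.  K' ⊕ opad = 64 5c 5c 5c.
Inner input = (K'⊕ipad) ∥ m = 0e 36 36 36 ∥ a7.
Inner hash: sum = 14+54+54+54+167 = 343; mod 256 = 87 → 57.
Outer input = (K'⊕opad) ∥ inner = 64 5c 5c 5c ∥ 57.
Outer hash (tag): sum = 100+92+92+92+87 = 463; mod 256 = 207 → cf.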